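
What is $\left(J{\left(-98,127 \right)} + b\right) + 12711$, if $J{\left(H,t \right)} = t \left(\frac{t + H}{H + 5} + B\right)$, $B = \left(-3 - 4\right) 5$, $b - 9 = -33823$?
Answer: $- \frac{2379647}{93} \approx -25588.0$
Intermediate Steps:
$b = -33814$ ($b = 9 - 33823 = -33814$)
$B = -35$ ($B = \left(-7\right) 5 = -35$)
$J{\left(H,t \right)} = t \left(-35 + \frac{H + t}{5 + H}\right)$ ($J{\left(H,t \right)} = t \left(\frac{t + H}{H + 5} - 35\right) = t \left(\frac{H + t}{5 + H} - 35\right) = t \left(-35 + \frac{H + t}{5 + H}\right)$)
$\left(J{\left(-98,127 \right)} + b\right) + 12711 = \left(\frac{127 \left(-175 + 127 - -3332\right)}{5 - 98} - 33814\right) + 12711 = \left(\frac{127 \left(-175 + 127 + 3332\right)}{-93} - 33814\right) + 12711 = \left(127 \left(- \frac{1}{93}\right) 3284 - 33814\right) + 12711 = \left(- \frac{417068}{93} - 33814\right) + 12711 = - \frac{3561770}{93} + 12711 = - \frac{2379647}{93}$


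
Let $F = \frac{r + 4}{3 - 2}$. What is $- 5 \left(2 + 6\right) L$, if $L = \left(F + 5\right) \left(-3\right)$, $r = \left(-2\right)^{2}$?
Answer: $1560$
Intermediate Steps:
$r = 4$
$F = 8$ ($F = \frac{4 + 4}{3 - 2} = \frac{8}{1} = 8 \cdot 1 = 8$)
$L = -39$ ($L = \left(8 + 5\right) \left(-3\right) = 13 \left(-3\right) = -39$)
$- 5 \left(2 + 6\right) L = - 5 \left(2 + 6\right) \left(-39\right) = \left(-5\right) 8 \left(-39\right) = \left(-40\right) \left(-39\right) = 1560$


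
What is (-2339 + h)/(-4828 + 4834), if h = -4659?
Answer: -3499/3 ≈ -1166.3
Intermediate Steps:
(-2339 + h)/(-4828 + 4834) = (-2339 - 4659)/(-4828 + 4834) = -6998/6 = -6998*⅙ = -3499/3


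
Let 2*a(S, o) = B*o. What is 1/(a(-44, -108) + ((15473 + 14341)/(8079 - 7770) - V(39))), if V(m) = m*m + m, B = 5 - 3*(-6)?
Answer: -103/278668 ≈ -0.00036962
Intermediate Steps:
B = 23 (B = 5 + 18 = 23)
a(S, o) = 23*o/2 (a(S, o) = (23*o)/2 = 23*o/2)
V(m) = m + m² (V(m) = m² + m = m + m²)
1/(a(-44, -108) + ((15473 + 14341)/(8079 - 7770) - V(39))) = 1/((23/2)*(-108) + ((15473 + 14341)/(8079 - 7770) - 39*(1 + 39))) = 1/(-1242 + (29814/309 - 39*40)) = 1/(-1242 + (29814*(1/309) - 1*1560)) = 1/(-1242 + (9938/103 - 1560)) = 1/(-1242 - 150742/103) = 1/(-278668/103) = -103/278668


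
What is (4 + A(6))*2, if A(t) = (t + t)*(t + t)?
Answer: 296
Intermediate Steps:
A(t) = 4*t² (A(t) = (2*t)*(2*t) = 4*t²)
(4 + A(6))*2 = (4 + 4*6²)*2 = (4 + 4*36)*2 = (4 + 144)*2 = 148*2 = 296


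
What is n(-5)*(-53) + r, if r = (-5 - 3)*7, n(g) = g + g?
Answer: 474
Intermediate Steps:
n(g) = 2*g
r = -56 (r = -8*7 = -56)
n(-5)*(-53) + r = (2*(-5))*(-53) - 56 = -10*(-53) - 56 = 530 - 56 = 474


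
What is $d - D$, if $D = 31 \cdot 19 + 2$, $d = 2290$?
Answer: $1699$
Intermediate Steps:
$D = 591$ ($D = 589 + 2 = 591$)
$d - D = 2290 - 591 = 1699$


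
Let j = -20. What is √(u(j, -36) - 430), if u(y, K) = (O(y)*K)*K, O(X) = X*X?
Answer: √517970 ≈ 719.70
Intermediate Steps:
O(X) = X²
u(y, K) = K²*y² (u(y, K) = (y²*K)*K = (K*y²)*K = K²*y²)
√(u(j, -36) - 430) = √((-36)²*(-20)² - 430) = √(1296*400 - 430) = √(518400 - 430) = √517970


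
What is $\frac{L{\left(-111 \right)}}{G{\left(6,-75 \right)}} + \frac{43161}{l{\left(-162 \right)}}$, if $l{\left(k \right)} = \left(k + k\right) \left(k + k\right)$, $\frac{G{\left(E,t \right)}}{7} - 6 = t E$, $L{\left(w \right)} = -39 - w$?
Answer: $\frac{3516281}{9062928} \approx 0.38799$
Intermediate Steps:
$G{\left(E,t \right)} = 42 + 7 E t$ ($G{\left(E,t \right)} = 42 + 7 t E = 42 + 7 E t$)
$l{\left(k \right)} = 4 k^{2}$ ($l{\left(k \right)} = 2 k 2 k = 4 k^{2}$)
$\frac{L{\left(-111 \right)}}{G{\left(6,-75 \right)}} + \frac{43161}{l{\left(-162 \right)}} = \frac{-39 - -111}{42 + 7 \cdot 6 \left(-75\right)} + \frac{43161}{4 \left(-162\right)^{2}} = \frac{-39 + 111}{42 - 3150} + \frac{43161}{4 \cdot 26244} = \frac{72}{-3108} + \frac{43161}{104976} = 72 \left(- \frac{1}{3108}\right) + 43161 \cdot \frac{1}{104976} = - \frac{6}{259} + \frac{14387}{34992} = \frac{3516281}{9062928}$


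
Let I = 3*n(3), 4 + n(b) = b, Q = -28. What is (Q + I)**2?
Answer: 961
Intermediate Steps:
n(b) = -4 + b
I = -3 (I = 3*(-4 + 3) = 3*(-1) = -3)
(Q + I)**2 = (-28 - 3)**2 = (-31)**2 = 961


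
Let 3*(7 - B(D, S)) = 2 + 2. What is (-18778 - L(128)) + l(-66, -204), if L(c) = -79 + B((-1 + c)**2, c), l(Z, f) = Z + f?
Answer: -56924/3 ≈ -18975.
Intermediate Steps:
B(D, S) = 17/3 (B(D, S) = 7 - (2 + 2)/3 = 7 - 1/3*4 = 7 - 4/3 = 17/3)
L(c) = -220/3 (L(c) = -79 + 17/3 = -220/3)
(-18778 - L(128)) + l(-66, -204) = (-18778 - 1*(-220/3)) + (-66 - 204) = (-18778 + 220/3) - 270 = -56114/3 - 270 = -56924/3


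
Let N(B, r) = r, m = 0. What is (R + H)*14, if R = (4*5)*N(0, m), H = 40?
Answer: 560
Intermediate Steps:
R = 0 (R = (4*5)*0 = 20*0 = 0)
(R + H)*14 = (0 + 40)*14 = 40*14 = 560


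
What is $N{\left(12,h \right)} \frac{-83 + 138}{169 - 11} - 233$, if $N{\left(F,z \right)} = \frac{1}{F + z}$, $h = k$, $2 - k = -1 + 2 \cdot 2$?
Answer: $- \frac{36809}{158} \approx -232.97$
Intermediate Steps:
$k = -1$ ($k = 2 - \left(-1 + 2 \cdot 2\right) = 2 - \left(-1 + 4\right) = 2 - 3 = -1$)
$h = -1$
$N{\left(12,h \right)} \frac{-83 + 138}{169 - 11} - 233 = \frac{\left(-83 + 138\right) \frac{1}{169 - 11}}{12 - 1} - 233 = \frac{55 \cdot \frac{1}{158}}{11} - 233 = \frac{1}{11} \cdot \frac{55}{158} - 233 = \frac{5}{158} - 233 = - \frac{36809}{158}$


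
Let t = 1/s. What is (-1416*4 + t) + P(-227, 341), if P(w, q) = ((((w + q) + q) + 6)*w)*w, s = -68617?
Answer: 1629599199484/68617 ≈ 2.3749e+7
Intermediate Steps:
t = -1/68617 (t = 1/(-68617) = -1/68617 ≈ -1.4574e-5)
P(w, q) = w²*(6 + w + 2*q) (P(w, q) = ((((q + w) + q) + 6)*w)*w = (((w + 2*q) + 6)*w)*w = ((6 + w + 2*q)*w)*w = (w*(6 + w + 2*q))*w = w²*(6 + w + 2*q))
(-1416*4 + t) + P(-227, 341) = (-1416*4 - 1/68617) + (-227)²*(6 - 227 + 2*341) = (-5664 - 1/68617) + 51529*(6 - 227 + 682) = -388646689/68617 + 51529*461 = -388646689/68617 + 23754869 = 1629599199484/68617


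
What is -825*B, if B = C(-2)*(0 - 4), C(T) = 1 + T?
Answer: -3300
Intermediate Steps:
B = 4 (B = (1 - 2)*(0 - 4) = -1*(-4) = 4)
-825*B = -825*4 = -3300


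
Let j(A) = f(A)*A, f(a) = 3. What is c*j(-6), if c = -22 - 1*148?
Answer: 3060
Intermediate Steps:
c = -170 (c = -22 - 148 = -170)
j(A) = 3*A
c*j(-6) = -510*(-6) = -170*(-18) = 3060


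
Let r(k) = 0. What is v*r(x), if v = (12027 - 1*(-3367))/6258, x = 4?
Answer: 0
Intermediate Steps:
v = 7697/3129 (v = (12027 + 3367)*(1/6258) = 15394*(1/6258) = 7697/3129 ≈ 2.4599)
v*r(x) = (7697/3129)*0 = 0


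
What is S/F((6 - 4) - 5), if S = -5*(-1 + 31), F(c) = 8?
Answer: -75/4 ≈ -18.750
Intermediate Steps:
S = -150 (S = -5*30 = -150)
S/F((6 - 4) - 5) = -150/8 = -150*⅛ = -75/4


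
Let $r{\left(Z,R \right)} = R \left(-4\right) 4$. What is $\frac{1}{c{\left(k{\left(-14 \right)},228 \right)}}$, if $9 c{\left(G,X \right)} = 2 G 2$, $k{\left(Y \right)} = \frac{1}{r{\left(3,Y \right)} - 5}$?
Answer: $\frac{1971}{4} \approx 492.75$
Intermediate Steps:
$r{\left(Z,R \right)} = - 16 R$ ($r{\left(Z,R \right)} = - 4 R 4 = - 16 R$)
$k{\left(Y \right)} = \frac{1}{-5 - 16 Y}$ ($k{\left(Y \right)} = \frac{1}{- 16 Y - 5} = \frac{1}{-5 - 16 Y}$)
$c{\left(G,X \right)} = \frac{4 G}{9}$ ($c{\left(G,X \right)} = \frac{2 G 2}{9} = \frac{4 G}{9}$)
$\frac{1}{c{\left(k{\left(-14 \right)},228 \right)}} = \frac{1}{\frac{4}{9} \left(- \frac{1}{5 + 16 \left(-14\right)}\right)} = \frac{1}{\frac{4}{9} \left(- \frac{1}{5 - 224}\right)} = \frac{1}{\frac{4}{9} \left(- \frac{1}{-219}\right)} = \frac{1}{\frac{4}{9} \left(\left(-1\right) \left(- \frac{1}{219}\right)\right)} = \frac{1}{\frac{4}{9} \cdot \frac{1}{219}} = \frac{1}{\frac{4}{1971}} = \frac{1971}{4}$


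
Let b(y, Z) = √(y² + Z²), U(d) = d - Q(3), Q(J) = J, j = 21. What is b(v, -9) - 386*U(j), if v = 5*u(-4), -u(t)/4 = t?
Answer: -6948 + √6481 ≈ -6867.5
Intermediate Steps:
u(t) = -4*t
v = 80 (v = 5*(-4*(-4)) = 5*16 = 80)
U(d) = -3 + d (U(d) = d - 1*3 = d - 3 = -3 + d)
b(y, Z) = √(Z² + y²)
b(v, -9) - 386*U(j) = √((-9)² + 80²) - 386*(-3 + 21) = √(81 + 6400) - 386*18 = √6481 - 6948 = -6948 + √6481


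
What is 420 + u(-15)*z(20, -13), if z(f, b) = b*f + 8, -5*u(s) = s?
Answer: -336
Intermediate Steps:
u(s) = -s/5
z(f, b) = 8 + b*f
420 + u(-15)*z(20, -13) = 420 + (-1/5*(-15))*(8 - 13*20) = 420 + 3*(8 - 260) = 420 + 3*(-252) = 420 - 756 = -336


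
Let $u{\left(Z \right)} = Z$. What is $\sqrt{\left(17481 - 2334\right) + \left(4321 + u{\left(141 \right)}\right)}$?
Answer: $\sqrt{19609} \approx 140.03$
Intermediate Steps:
$\sqrt{\left(17481 - 2334\right) + \left(4321 + u{\left(141 \right)}\right)} = \sqrt{\left(17481 - 2334\right) + \left(4321 + 141\right)} = \sqrt{\left(17481 - 2334\right) + 4462} = \sqrt{15147 + 4462} = \sqrt{19609}$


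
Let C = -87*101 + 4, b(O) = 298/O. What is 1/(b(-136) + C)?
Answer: -68/597393 ≈ -0.00011383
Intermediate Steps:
C = -8783 (C = -8787 + 4 = -8783)
1/(b(-136) + C) = 1/(298/(-136) - 8783) = 1/(298*(-1/136) - 8783) = 1/(-149/68 - 8783) = 1/(-597393/68) = -68/597393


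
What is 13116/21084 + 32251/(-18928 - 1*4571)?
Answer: -4425800/5898249 ≈ -0.75036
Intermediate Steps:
13116/21084 + 32251/(-18928 - 1*4571) = 13116*(1/21084) + 32251/(-18928 - 4571) = 1093/1757 + 32251/(-23499) = 1093/1757 + 32251*(-1/23499) = 1093/1757 - 32251/23499 = -4425800/5898249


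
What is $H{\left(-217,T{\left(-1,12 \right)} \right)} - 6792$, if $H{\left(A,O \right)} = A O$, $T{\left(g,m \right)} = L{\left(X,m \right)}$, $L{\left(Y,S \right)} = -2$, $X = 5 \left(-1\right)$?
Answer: $-6358$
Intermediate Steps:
$X = -5$
$T{\left(g,m \right)} = -2$
$H{\left(-217,T{\left(-1,12 \right)} \right)} - 6792 = \left(-217\right) \left(-2\right) - 6792 = 434 - 6792 = -6358$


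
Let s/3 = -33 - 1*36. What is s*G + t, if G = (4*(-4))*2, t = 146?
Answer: 6770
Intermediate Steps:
G = -32 (G = -16*2 = -32)
s = -207 (s = 3*(-33 - 1*36) = 3*(-33 - 36) = 3*(-69) = -207)
s*G + t = -207*(-32) + 146 = 6624 + 146 = 6770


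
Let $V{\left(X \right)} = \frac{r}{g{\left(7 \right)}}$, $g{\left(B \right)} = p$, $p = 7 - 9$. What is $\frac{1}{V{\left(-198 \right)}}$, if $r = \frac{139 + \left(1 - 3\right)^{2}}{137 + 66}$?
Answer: $- \frac{406}{143} \approx -2.8392$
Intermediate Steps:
$p = -2$ ($p = 7 - 9 = -2$)
$g{\left(B \right)} = -2$
$r = \frac{143}{203}$ ($r = \frac{139 + \left(-2\right)^{2}}{203} = \left(139 + 4\right) \frac{1}{203} = 143 \cdot \frac{1}{203} = \frac{143}{203} \approx 0.70443$)
$V{\left(X \right)} = - \frac{143}{406}$ ($V{\left(X \right)} = \frac{143}{203 \left(-2\right)} = \frac{143}{203} \left(- \frac{1}{2}\right) = - \frac{143}{406}$)
$\frac{1}{V{\left(-198 \right)}} = \frac{1}{- \frac{143}{406}} = - \frac{406}{143}$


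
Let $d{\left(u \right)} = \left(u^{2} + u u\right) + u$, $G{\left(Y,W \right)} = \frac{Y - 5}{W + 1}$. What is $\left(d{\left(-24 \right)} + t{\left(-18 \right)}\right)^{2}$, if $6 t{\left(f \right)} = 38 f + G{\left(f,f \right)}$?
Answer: $\frac{10702109401}{10404} \approx 1.0287 \cdot 10^{6}$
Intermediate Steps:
$G{\left(Y,W \right)} = \frac{-5 + Y}{1 + W}$
$t{\left(f \right)} = \frac{19 f}{3} + \frac{-5 + f}{6 \left(1 + f\right)}$ ($t{\left(f \right)} = \frac{38 f + \frac{-5 + f}{1 + f}}{6} = \frac{19 f}{3} + \frac{-5 + f}{6 \left(1 + f\right)}$)
$d{\left(u \right)} = u + 2 u^{2}$ ($d{\left(u \right)} = \left(u^{2} + u^{2}\right) + u = 2 u^{2} + u = u + 2 u^{2}$)
$\left(d{\left(-24 \right)} + t{\left(-18 \right)}\right)^{2} = \left(- 24 \left(1 + 2 \left(-24\right)\right) + \frac{-5 - 18 + 38 \left(-18\right) \left(1 - 18\right)}{6 \left(1 - 18\right)}\right)^{2} = \left(- 24 \left(1 - 48\right) + \frac{-5 - 18 + 38 \left(-18\right) \left(-17\right)}{6 \left(-17\right)}\right)^{2} = \left(\left(-24\right) \left(-47\right) + \frac{1}{6} \left(- \frac{1}{17}\right) \left(-5 - 18 + 11628\right)\right)^{2} = \left(1128 + \frac{1}{6} \left(- \frac{1}{17}\right) 11605\right)^{2} = \left(1128 - \frac{11605}{102}\right)^{2} = \left(\frac{103451}{102}\right)^{2} = \frac{10702109401}{10404}$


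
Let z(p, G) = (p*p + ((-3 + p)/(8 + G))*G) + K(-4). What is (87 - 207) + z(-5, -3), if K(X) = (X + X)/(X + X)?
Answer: -446/5 ≈ -89.200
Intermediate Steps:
K(X) = 1 (K(X) = (2*X)/((2*X)) = (2*X)*(1/(2*X)) = 1)
z(p, G) = 1 + p**2 + G*(-3 + p)/(8 + G) (z(p, G) = (p*p + ((-3 + p)/(8 + G))*G) + 1 = (p**2 + ((-3 + p)/(8 + G))*G) + 1 = (p**2 + G*(-3 + p)/(8 + G)) + 1 = 1 + p**2 + G*(-3 + p)/(8 + G))
(87 - 207) + z(-5, -3) = (87 - 207) + (8 - 2*(-3) + 8*(-5)**2 - 3*(-5) - 3*(-5)**2)/(8 - 3) = -120 + (8 + 6 + 8*25 + 15 - 3*25)/5 = -120 + (8 + 6 + 200 + 15 - 75)/5 = -120 + (1/5)*154 = -120 + 154/5 = -446/5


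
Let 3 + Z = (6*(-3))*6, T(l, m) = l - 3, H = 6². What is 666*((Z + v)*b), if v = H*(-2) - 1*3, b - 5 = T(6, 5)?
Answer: -991008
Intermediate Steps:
H = 36
T(l, m) = -3 + l
b = 8 (b = 5 + (-3 + 6) = 5 + 3 = 8)
v = -75 (v = 36*(-2) - 1*3 = -72 - 3 = -75)
Z = -111 (Z = -3 + (6*(-3))*6 = -3 - 18*6 = -3 - 108 = -111)
666*((Z + v)*b) = 666*((-111 - 75)*8) = 666*(-186*8) = 666*(-1488) = -991008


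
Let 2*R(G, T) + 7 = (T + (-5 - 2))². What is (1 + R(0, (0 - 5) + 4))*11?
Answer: 649/2 ≈ 324.50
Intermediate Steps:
R(G, T) = -7/2 + (-7 + T)²/2 (R(G, T) = -7/2 + (T + (-5 - 2))²/2 = -7/2 + (T - 7)²/2 = -7/2 + (-7 + T)²/2)
(1 + R(0, (0 - 5) + 4))*11 = (1 + (-7/2 + (-7 + ((0 - 5) + 4))²/2))*11 = (1 + (-7/2 + (-7 + (-5 + 4))²/2))*11 = (1 + (-7/2 + (-7 - 1)²/2))*11 = (1 + (-7/2 + (½)*(-8)²))*11 = (1 + (-7/2 + (½)*64))*11 = (1 + (-7/2 + 32))*11 = (1 + 57/2)*11 = (59/2)*11 = 649/2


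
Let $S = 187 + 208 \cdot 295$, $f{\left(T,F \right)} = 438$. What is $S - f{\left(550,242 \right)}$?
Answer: $61109$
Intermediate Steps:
$S = 61547$ ($S = 187 + 61360 = 61547$)
$S - f{\left(550,242 \right)} = 61547 - 438 = 61109$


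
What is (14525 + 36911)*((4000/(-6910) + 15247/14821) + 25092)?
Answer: 13218001825478604/10241311 ≈ 1.2907e+9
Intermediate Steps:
(14525 + 36911)*((4000/(-6910) + 15247/14821) + 25092) = 51436*((4000*(-1/6910) + 15247*(1/14821)) + 25092) = 51436*((-400/691 + 15247/14821) + 25092) = 51436*(4607277/10241311 + 25092) = 51436*(256979582889/10241311) = 13218001825478604/10241311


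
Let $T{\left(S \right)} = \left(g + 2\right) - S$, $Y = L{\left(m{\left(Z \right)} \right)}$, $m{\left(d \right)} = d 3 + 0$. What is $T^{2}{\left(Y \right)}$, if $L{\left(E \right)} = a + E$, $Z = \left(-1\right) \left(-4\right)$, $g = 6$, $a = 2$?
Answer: $36$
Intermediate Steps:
$Z = 4$
$m{\left(d \right)} = 3 d$ ($m{\left(d \right)} = 3 d + 0 = 3 d$)
$L{\left(E \right)} = 2 + E$
$Y = 14$ ($Y = 2 + 3 \cdot 4 = 2 + 12 = 14$)
$T{\left(S \right)} = 8 - S$ ($T{\left(S \right)} = \left(6 + 2\right) - S = 8 - S$)
$T^{2}{\left(Y \right)} = \left(8 - 14\right)^{2} = \left(-6\right)^{2} = 36$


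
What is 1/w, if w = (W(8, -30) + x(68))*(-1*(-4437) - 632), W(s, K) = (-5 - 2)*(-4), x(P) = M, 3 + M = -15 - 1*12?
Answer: -1/7610 ≈ -0.00013141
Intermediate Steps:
M = -30 (M = -3 + (-15 - 1*12) = -3 + (-15 - 12) = -3 - 27 = -30)
x(P) = -30
W(s, K) = 28 (W(s, K) = -7*(-4) = 28)
w = -7610 (w = (28 - 30)*(-1*(-4437) - 632) = -2*(4437 - 632) = -2*3805 = -7610)
1/w = 1/(-7610) = -1/7610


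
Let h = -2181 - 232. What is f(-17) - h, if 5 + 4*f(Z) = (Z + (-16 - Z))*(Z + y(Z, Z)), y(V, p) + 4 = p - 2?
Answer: 10287/4 ≈ 2571.8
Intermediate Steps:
y(V, p) = -6 + p (y(V, p) = -4 + (p - 2) = -4 + (-2 + p) = -6 + p)
f(Z) = 91/4 - 8*Z (f(Z) = -5/4 + ((Z + (-16 - Z))*(Z + (-6 + Z)))/4 = -5/4 + (-16*(-6 + 2*Z))/4 = -5/4 + (96 - 32*Z)/4 = -5/4 + (24 - 8*Z) = 91/4 - 8*Z)
h = -2413
f(-17) - h = (91/4 - 8*(-17)) - 1*(-2413) = (91/4 + 136) + 2413 = 635/4 + 2413 = 10287/4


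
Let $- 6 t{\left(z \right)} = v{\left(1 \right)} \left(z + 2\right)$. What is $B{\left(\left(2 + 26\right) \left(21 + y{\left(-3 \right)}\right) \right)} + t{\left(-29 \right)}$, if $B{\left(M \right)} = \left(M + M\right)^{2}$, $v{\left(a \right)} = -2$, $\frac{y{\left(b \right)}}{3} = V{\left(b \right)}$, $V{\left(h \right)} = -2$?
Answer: $705591$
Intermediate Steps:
$y{\left(b \right)} = -6$ ($y{\left(b \right)} = 3 \left(-2\right) = -6$)
$t{\left(z \right)} = \frac{2}{3} + \frac{z}{3}$ ($t{\left(z \right)} = - \frac{\left(-2\right) \left(z + 2\right)}{6} = - \frac{\left(-2\right) \left(2 + z\right)}{6} = - \frac{-4 - 2 z}{6} = \frac{2}{3} + \frac{z}{3}$)
$B{\left(M \right)} = 4 M^{2}$ ($B{\left(M \right)} = \left(2 M\right)^{2} = 4 M^{2}$)
$B{\left(\left(2 + 26\right) \left(21 + y{\left(-3 \right)}\right) \right)} + t{\left(-29 \right)} = 4 \left(\left(2 + 26\right) \left(21 - 6\right)\right)^{2} + \left(\frac{2}{3} + \frac{1}{3} \left(-29\right)\right) = 4 \left(28 \cdot 15\right)^{2} + \left(\frac{2}{3} - \frac{29}{3}\right) = 4 \cdot 420^{2} - 9 = 4 \cdot 176400 - 9 = 705600 - 9 = 705591$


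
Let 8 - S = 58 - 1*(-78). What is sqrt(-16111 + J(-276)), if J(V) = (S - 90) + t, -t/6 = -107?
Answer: 3*I*sqrt(1743) ≈ 125.25*I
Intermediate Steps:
t = 642 (t = -6*(-107) = 642)
S = -128 (S = 8 - (58 - 1*(-78)) = 8 - (58 + 78) = 8 - 1*136 = 8 - 136 = -128)
J(V) = 424 (J(V) = (-128 - 90) + 642 = -218 + 642 = 424)
sqrt(-16111 + J(-276)) = sqrt(-16111 + 424) = sqrt(-15687) = 3*I*sqrt(1743)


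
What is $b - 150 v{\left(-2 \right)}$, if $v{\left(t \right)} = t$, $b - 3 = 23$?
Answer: $326$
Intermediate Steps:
$b = 26$ ($b = 3 + 23 = 26$)
$b - 150 v{\left(-2 \right)} = 26 - -300 = 26 + 300 = 326$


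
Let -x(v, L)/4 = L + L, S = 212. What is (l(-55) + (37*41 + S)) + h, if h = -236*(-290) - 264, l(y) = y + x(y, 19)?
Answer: 69698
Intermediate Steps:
x(v, L) = -8*L (x(v, L) = -4*(L + L) = -8*L)
l(y) = -152 + y (l(y) = y - 8*19 = y - 152 = -152 + y)
h = 68176 (h = 68440 - 264 = 68176)
(l(-55) + (37*41 + S)) + h = ((-152 - 55) + (37*41 + 212)) + 68176 = (-207 + (1517 + 212)) + 68176 = (-207 + 1729) + 68176 = 1522 + 68176 = 69698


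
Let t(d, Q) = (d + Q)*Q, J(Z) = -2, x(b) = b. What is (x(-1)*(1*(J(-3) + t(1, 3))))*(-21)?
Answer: 210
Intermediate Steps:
t(d, Q) = Q*(Q + d) (t(d, Q) = (Q + d)*Q = Q*(Q + d))
(x(-1)*(1*(J(-3) + t(1, 3))))*(-21) = -(-2 + 3*(3 + 1))*(-21) = -(-2 + 3*4)*(-21) = -(-2 + 12)*(-21) = -10*(-21) = 210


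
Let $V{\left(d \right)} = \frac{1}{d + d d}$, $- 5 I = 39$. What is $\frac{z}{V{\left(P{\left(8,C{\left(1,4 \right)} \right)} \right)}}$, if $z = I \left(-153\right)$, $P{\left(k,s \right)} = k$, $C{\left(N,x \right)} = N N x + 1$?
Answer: $\frac{429624}{5} \approx 85925.0$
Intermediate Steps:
$I = - \frac{39}{5}$ ($I = \left(- \frac{1}{5}\right) 39 = - \frac{39}{5} \approx -7.8$)
$C{\left(N,x \right)} = 1 + x N^{2}$ ($C{\left(N,x \right)} = N^{2} x + 1 = x N^{2} + 1 = 1 + x N^{2}$)
$z = \frac{5967}{5}$ ($z = \left(- \frac{39}{5}\right) \left(-153\right) = \frac{5967}{5} \approx 1193.4$)
$V{\left(d \right)} = \frac{1}{d + d^{2}}$
$\frac{z}{V{\left(P{\left(8,C{\left(1,4 \right)} \right)} \right)}} = \frac{5967}{5 \frac{1}{8 \left(1 + 8\right)}} = \frac{5967}{5 \frac{1}{8 \cdot 9}} = \frac{5967}{5 \cdot \frac{1}{8} \cdot \frac{1}{9}} = \frac{5967 \frac{1}{\frac{1}{72}}}{5} = \frac{5967}{5} \cdot 72 = \frac{429624}{5}$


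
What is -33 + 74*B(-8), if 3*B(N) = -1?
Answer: -173/3 ≈ -57.667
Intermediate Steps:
B(N) = -⅓ (B(N) = (⅓)*(-1) = -⅓)
-33 + 74*B(-8) = -33 + 74*(-⅓) = -33 - 74/3 = -173/3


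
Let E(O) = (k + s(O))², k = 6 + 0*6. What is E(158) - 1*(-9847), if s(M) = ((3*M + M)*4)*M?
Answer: 159544334747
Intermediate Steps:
s(M) = 16*M² (s(M) = ((4*M)*4)*M = (16*M)*M = 16*M²)
k = 6 (k = 6 + 0 = 6)
E(O) = (6 + 16*O²)²
E(158) - 1*(-9847) = 4*(3 + 8*158²)² - 1*(-9847) = 4*(3 + 8*24964)² + 9847 = 4*(3 + 199712)² + 9847 = 4*199715² + 9847 = 4*39886081225 + 9847 = 159544324900 + 9847 = 159544334747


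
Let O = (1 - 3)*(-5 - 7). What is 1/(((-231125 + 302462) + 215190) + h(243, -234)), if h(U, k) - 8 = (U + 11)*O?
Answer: 1/292631 ≈ 3.4173e-6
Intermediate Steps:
O = 24 (O = -2*(-12) = 24)
h(U, k) = 272 + 24*U (h(U, k) = 8 + (U + 11)*24 = 8 + (11 + U)*24 = 8 + (264 + 24*U) = 272 + 24*U)
1/(((-231125 + 302462) + 215190) + h(243, -234)) = 1/(((-231125 + 302462) + 215190) + (272 + 24*243)) = 1/((71337 + 215190) + (272 + 5832)) = 1/(286527 + 6104) = 1/292631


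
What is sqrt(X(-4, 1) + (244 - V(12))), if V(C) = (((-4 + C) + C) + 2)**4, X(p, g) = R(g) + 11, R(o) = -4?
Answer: I*sqrt(234005) ≈ 483.74*I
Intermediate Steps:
X(p, g) = 7 (X(p, g) = -4 + 11 = 7)
V(C) = (-2 + 2*C)**4 (V(C) = ((-4 + 2*C) + 2)**4 = (-2 + 2*C)**4)
sqrt(X(-4, 1) + (244 - V(12))) = sqrt(7 + (244 - 16*(-1 + 12)**4)) = sqrt(7 + (244 - 16*11**4)) = sqrt(7 + (244 - 16*14641)) = sqrt(7 + (244 - 1*234256)) = sqrt(7 + (244 - 234256)) = sqrt(7 - 234012) = sqrt(-234005) = I*sqrt(234005)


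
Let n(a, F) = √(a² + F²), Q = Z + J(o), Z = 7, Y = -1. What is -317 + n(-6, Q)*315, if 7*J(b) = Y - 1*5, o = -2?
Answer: -317 + 45*√3613 ≈ 2387.9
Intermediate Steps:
J(b) = -6/7 (J(b) = (-1 - 1*5)/7 = (-1 - 5)/7 = (⅐)*(-6) = -6/7)
Q = 43/7 (Q = 7 - 6/7 = 43/7 ≈ 6.1429)
n(a, F) = √(F² + a²)
-317 + n(-6, Q)*315 = -317 + √((43/7)² + (-6)²)*315 = -317 + √(1849/49 + 36)*315 = -317 + √(3613/49)*315 = -317 + (√3613/7)*315 = -317 + 45*√3613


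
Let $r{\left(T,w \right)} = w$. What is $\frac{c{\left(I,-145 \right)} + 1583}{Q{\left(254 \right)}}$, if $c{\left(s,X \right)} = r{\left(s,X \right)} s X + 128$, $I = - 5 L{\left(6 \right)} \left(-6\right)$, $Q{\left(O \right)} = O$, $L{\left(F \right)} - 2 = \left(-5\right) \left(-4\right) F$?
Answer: $\frac{76953211}{254} \approx 3.0297 \cdot 10^{5}$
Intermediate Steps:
$L{\left(F \right)} = 2 + 20 F$ ($L{\left(F \right)} = 2 + \left(-5\right) \left(-4\right) F = 2 + 20 F$)
$I = 3660$ ($I = - 5 \left(2 + 20 \cdot 6\right) \left(-6\right) = - 5 \left(2 + 120\right) \left(-6\right) = \left(-5\right) 122 \left(-6\right) = \left(-610\right) \left(-6\right) = 3660$)
$c{\left(s,X \right)} = 128 + s X^{2}$ ($c{\left(s,X \right)} = X s X + 128 = s X^{2} + 128 = 128 + s X^{2}$)
$\frac{c{\left(I,-145 \right)} + 1583}{Q{\left(254 \right)}} = \frac{\left(128 + 3660 \left(-145\right)^{2}\right) + 1583}{254} = \left(\left(128 + 3660 \cdot 21025\right) + 1583\right) \frac{1}{254} = \left(\left(128 + 76951500\right) + 1583\right) \frac{1}{254} = \left(76951628 + 1583\right) \frac{1}{254} = 76953211 \cdot \frac{1}{254} = \frac{76953211}{254}$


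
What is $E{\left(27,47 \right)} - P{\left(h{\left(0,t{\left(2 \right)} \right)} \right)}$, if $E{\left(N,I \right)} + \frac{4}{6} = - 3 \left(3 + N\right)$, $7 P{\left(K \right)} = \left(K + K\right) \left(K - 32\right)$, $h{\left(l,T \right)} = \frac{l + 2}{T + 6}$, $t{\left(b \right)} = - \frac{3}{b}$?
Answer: $- \frac{49136}{567} \approx -86.66$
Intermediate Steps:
$h{\left(l,T \right)} = \frac{2 + l}{6 + T}$
$P{\left(K \right)} = \frac{2 K \left(-32 + K\right)}{7}$ ($P{\left(K \right)} = \frac{\left(K + K\right) \left(K - 32\right)}{7} = \frac{2 K \left(-32 + K\right)}{7}$)
$E{\left(N,I \right)} = - \frac{29}{3} - 3 N$ ($E{\left(N,I \right)} = - \frac{2}{3} - 3 \left(3 + N\right) = - \frac{2}{3} - \left(9 + 3 N\right) = - \frac{29}{3} - 3 N$)
$E{\left(27,47 \right)} - P{\left(h{\left(0,t{\left(2 \right)} \right)} \right)} = \left(- \frac{29}{3} - 81\right) - \frac{2 \frac{2 + 0}{6 - \frac{3}{2}} \left(-32 + \frac{2 + 0}{6 - \frac{3}{2}}\right)}{7} = \left(- \frac{29}{3} - 81\right) - \frac{2 \frac{1}{6 - \frac{3}{2}} \cdot 2 \left(-32 + \frac{1}{6 - \frac{3}{2}} \cdot 2\right)}{7} = - \frac{272}{3} - \frac{2 \frac{1}{6 - \frac{3}{2}} \cdot 2 \left(-32 + \frac{1}{6 - \frac{3}{2}} \cdot 2\right)}{7} = - \frac{272}{3} - \frac{2 \frac{1}{\frac{9}{2}} \cdot 2 \left(-32 + \frac{1}{\frac{9}{2}} \cdot 2\right)}{7} = - \frac{272}{3} - \frac{2 \cdot \frac{2}{9} \cdot 2 \left(-32 + \frac{2}{9} \cdot 2\right)}{7} = - \frac{272}{3} - \frac{2}{7} \cdot \frac{4}{9} \left(-32 + \frac{4}{9}\right) = - \frac{272}{3} - \frac{2}{7} \cdot \frac{4}{9} \left(- \frac{284}{9}\right) = - \frac{272}{3} - - \frac{2272}{567} = - \frac{272}{3} + \frac{2272}{567} = - \frac{49136}{567}$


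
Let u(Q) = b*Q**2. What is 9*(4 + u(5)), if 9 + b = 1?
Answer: -1764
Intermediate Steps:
b = -8 (b = -9 + 1 = -8)
u(Q) = -8*Q**2
9*(4 + u(5)) = 9*(4 - 8*5**2) = 9*(4 - 8*25) = 9*(4 - 200) = 9*(-196) = -1764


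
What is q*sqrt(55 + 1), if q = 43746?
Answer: 87492*sqrt(14) ≈ 3.2737e+5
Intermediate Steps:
q*sqrt(55 + 1) = 43746*sqrt(55 + 1) = 43746*sqrt(56) = 43746*(2*sqrt(14)) = 87492*sqrt(14)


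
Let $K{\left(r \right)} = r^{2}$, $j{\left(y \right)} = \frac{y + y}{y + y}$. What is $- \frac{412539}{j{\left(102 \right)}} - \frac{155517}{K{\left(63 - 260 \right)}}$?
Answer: $- \frac{16010381568}{38809} \approx -4.1254 \cdot 10^{5}$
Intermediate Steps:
$j{\left(y \right)} = 1$ ($j{\left(y \right)} = \frac{2 y}{2 y} = 2 y \frac{1}{2 y} = 1$)
$- \frac{412539}{j{\left(102 \right)}} - \frac{155517}{K{\left(63 - 260 \right)}} = - \frac{412539}{1} - \frac{155517}{\left(63 - 260\right)^{2}} = \left(-412539\right) 1 - \frac{155517}{\left(63 - 260\right)^{2}} = -412539 - \frac{155517}{\left(-197\right)^{2}} = -412539 - \frac{155517}{38809} = - \frac{16010381568}{38809}$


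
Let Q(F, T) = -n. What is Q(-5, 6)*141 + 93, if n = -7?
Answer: 1080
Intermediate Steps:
Q(F, T) = 7 (Q(F, T) = -1*(-7) = 7)
Q(-5, 6)*141 + 93 = 7*141 + 93 = 987 + 93 = 1080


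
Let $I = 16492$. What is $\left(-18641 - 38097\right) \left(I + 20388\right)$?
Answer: $-2092497440$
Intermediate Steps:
$\left(-18641 - 38097\right) \left(I + 20388\right) = \left(-18641 - 38097\right) \left(16492 + 20388\right) = \left(-56738\right) 36880 = -2092497440$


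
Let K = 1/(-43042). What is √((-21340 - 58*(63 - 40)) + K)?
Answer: I*√42006164527978/43042 ≈ 150.58*I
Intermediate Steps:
K = -1/43042 ≈ -2.3233e-5
√((-21340 - 58*(63 - 40)) + K) = √((-21340 - 58*(63 - 40)) - 1/43042) = √((-21340 - 58*23) - 1/43042) = √((-21340 - 1334) - 1/43042) = √(-22674 - 1/43042) = √(-975934309/43042) = I*√42006164527978/43042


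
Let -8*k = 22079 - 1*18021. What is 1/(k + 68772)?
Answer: 4/273059 ≈ 1.4649e-5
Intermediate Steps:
k = -2029/4 (k = -(22079 - 1*18021)/8 = -(22079 - 18021)/8 = -1/8*4058 = -2029/4 ≈ -507.25)
1/(k + 68772) = 1/(-2029/4 + 68772) = 1/(273059/4) = 4/273059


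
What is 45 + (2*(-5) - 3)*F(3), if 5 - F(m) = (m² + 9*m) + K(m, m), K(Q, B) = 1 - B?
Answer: 422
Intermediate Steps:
F(m) = 4 - m² - 8*m (F(m) = 5 - ((m² + 9*m) + (1 - m)) = 5 - (1 + m² + 8*m) = 5 + (-1 - m² - 8*m) = 4 - m² - 8*m)
45 + (2*(-5) - 3)*F(3) = 45 + (2*(-5) - 3)*(4 - 1*3² - 8*3) = 45 + (-10 - 3)*(4 - 1*9 - 24) = 45 - 13*(4 - 9 - 24) = 45 - 13*(-29) = 45 + 377 = 422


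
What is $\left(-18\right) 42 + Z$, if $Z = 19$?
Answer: $-737$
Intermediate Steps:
$\left(-18\right) 42 + Z = \left(-18\right) 42 + 19 = -756 + 19 = -737$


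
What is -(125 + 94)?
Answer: -219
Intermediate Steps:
-(125 + 94) = -1*219 = -219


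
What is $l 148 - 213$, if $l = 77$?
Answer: $11183$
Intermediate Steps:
$l 148 - 213 = 77 \cdot 148 - 213 = 11396 - 213 = 11183$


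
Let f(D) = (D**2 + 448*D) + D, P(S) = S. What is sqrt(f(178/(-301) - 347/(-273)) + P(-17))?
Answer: sqrt(39776795353)/11739 ≈ 16.990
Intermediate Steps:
f(D) = D**2 + 449*D
sqrt(f(178/(-301) - 347/(-273)) + P(-17)) = sqrt((178/(-301) - 347/(-273))*(449 + (178/(-301) - 347/(-273))) - 17) = sqrt((178*(-1/301) - 347*(-1/273))*(449 + (178*(-1/301) - 347*(-1/273))) - 17) = sqrt((-178/301 + 347/273)*(449 + (-178/301 + 347/273)) - 17) = sqrt(7979*(449 + 7979/11739)/11739 - 17) = sqrt((7979/11739)*(5278790/11739) - 17) = sqrt(42119465410/137804121 - 17) = sqrt(39776795353/137804121) = sqrt(39776795353)/11739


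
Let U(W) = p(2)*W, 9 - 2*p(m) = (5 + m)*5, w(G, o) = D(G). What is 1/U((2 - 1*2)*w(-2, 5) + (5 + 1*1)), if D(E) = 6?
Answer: -1/78 ≈ -0.012821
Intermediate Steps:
w(G, o) = 6
p(m) = -8 - 5*m/2 (p(m) = 9/2 - (5 + m)*5/2 = 9/2 - (25 + 5*m)/2 = 9/2 + (-25/2 - 5*m/2) = -8 - 5*m/2)
U(W) = -13*W (U(W) = (-8 - 5/2*2)*W = (-8 - 5)*W = -13*W)
1/U((2 - 1*2)*w(-2, 5) + (5 + 1*1)) = 1/(-13*((2 - 1*2)*6 + (5 + 1*1))) = 1/(-13*((2 - 2)*6 + (5 + 1))) = 1/(-13*(0*6 + 6)) = 1/(-13*(0 + 6)) = 1/(-13*6) = 1/(-78) = -1/78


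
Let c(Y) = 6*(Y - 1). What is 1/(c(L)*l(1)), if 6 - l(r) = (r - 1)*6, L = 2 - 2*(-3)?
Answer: 1/252 ≈ 0.0039683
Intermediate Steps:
L = 8 (L = 2 + 6 = 8)
l(r) = 12 - 6*r (l(r) = 6 - (r - 1)*6 = 6 - (-1 + r)*6 = 6 - (-6 + 6*r) = 6 + (6 - 6*r) = 12 - 6*r)
c(Y) = -6 + 6*Y (c(Y) = 6*(-1 + Y) = -6 + 6*Y)
1/(c(L)*l(1)) = 1/((-6 + 6*8)*(12 - 6*1)) = 1/((-6 + 48)*(12 - 6)) = 1/(42*6) = 1/252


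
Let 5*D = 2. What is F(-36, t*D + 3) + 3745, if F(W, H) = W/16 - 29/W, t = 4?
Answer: 33692/9 ≈ 3743.6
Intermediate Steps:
D = 2/5 (D = (1/5)*2 = 2/5 ≈ 0.40000)
F(W, H) = -29/W + W/16 (F(W, H) = W*(1/16) - 29/W = W/16 - 29/W = -29/W + W/16)
F(-36, t*D + 3) + 3745 = (-29/(-36) + (1/16)*(-36)) + 3745 = (-29*(-1/36) - 9/4) + 3745 = (29/36 - 9/4) + 3745 = -13/9 + 3745 = 33692/9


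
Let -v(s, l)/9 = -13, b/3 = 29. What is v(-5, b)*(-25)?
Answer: -2925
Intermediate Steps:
b = 87 (b = 3*29 = 87)
v(s, l) = 117 (v(s, l) = -9*(-13) = 117)
v(-5, b)*(-25) = 117*(-25) = -2925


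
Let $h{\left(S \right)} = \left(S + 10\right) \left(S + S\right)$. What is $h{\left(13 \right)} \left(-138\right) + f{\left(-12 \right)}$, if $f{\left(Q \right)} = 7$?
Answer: $-82517$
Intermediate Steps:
$h{\left(S \right)} = 2 S \left(10 + S\right)$ ($h{\left(S \right)} = \left(10 + S\right) 2 S = 2 S \left(10 + S\right)$)
$h{\left(13 \right)} \left(-138\right) + f{\left(-12 \right)} = 2 \cdot 13 \left(10 + 13\right) \left(-138\right) + 7 = 2 \cdot 13 \cdot 23 \left(-138\right) + 7 = 598 \left(-138\right) + 7 = -82524 + 7 = -82517$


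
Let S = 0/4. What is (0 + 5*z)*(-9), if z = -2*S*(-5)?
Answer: 0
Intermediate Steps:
S = 0 (S = 0*(¼) = 0)
z = 0 (z = -2*0*(-5) = 0*(-5) = 0)
(0 + 5*z)*(-9) = (0 + 5*0)*(-9) = (0 + 0)*(-9) = 0*(-9) = 0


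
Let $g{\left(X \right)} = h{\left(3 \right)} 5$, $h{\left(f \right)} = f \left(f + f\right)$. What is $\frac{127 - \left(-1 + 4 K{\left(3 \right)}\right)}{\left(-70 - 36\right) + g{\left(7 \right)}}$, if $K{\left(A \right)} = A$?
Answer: $- \frac{29}{4} \approx -7.25$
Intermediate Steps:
$h{\left(f \right)} = 2 f^{2}$ ($h{\left(f \right)} = f 2 f = 2 f^{2}$)
$g{\left(X \right)} = 90$ ($g{\left(X \right)} = 2 \cdot 3^{2} \cdot 5 = 2 \cdot 9 \cdot 5 = 18 \cdot 5 = 90$)
$\frac{127 - \left(-1 + 4 K{\left(3 \right)}\right)}{\left(-70 - 36\right) + g{\left(7 \right)}} = \frac{127 + \left(1 - 12\right)}{\left(-70 - 36\right) + 90} = \frac{127 - 11}{-106 + 90} = \frac{116}{-16} = 116 \left(- \frac{1}{16}\right) = - \frac{29}{4}$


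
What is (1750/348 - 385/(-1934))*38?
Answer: 16712780/84129 ≈ 198.66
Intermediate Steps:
(1750/348 - 385/(-1934))*38 = (1750*(1/348) - 385*(-1/1934))*38 = (875/174 + 385/1934)*38 = (439810/84129)*38 = 16712780/84129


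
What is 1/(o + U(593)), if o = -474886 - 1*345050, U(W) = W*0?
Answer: -1/819936 ≈ -1.2196e-6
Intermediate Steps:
U(W) = 0
o = -819936 (o = -474886 - 345050 = -819936)
1/(o + U(593)) = 1/(-819936 + 0) = 1/(-819936) = -1/819936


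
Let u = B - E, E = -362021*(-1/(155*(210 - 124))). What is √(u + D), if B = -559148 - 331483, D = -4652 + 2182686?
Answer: √228752397186770/13330 ≈ 1134.6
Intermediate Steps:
E = 362021/13330 (E = -362021/((-155*86)) = -362021/(-13330) = -362021*(-1/13330) = 362021/13330 ≈ 27.158)
D = 2178034
B = -890631
u = -11872473251/13330 (u = -890631 - 1*362021/13330 = -890631 - 362021/13330 = -11872473251/13330 ≈ -8.9066e+5)
√(u + D) = √(-11872473251/13330 + 2178034) = √(17160719969/13330) = √228752397186770/13330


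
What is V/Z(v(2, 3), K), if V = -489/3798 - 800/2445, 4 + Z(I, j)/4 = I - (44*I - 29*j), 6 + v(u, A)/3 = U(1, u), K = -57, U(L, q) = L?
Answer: 31363/278445728 ≈ 0.00011264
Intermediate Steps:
v(u, A) = -15 (v(u, A) = -18 + 3*1 = -18 + 3 = -15)
Z(I, j) = -16 - 172*I + 116*j (Z(I, j) = -16 + 4*(I - (44*I - 29*j)) = -16 + 4*(I - (-29*j + 44*I)) = -16 + 4*(I + (-44*I + 29*j)) = -16 + 4*(-43*I + 29*j) = -16 + (-172*I + 116*j) = -16 - 172*I + 116*j)
V = -31363/68786 (V = -489*1/3798 - 800*1/2445 = -163/1266 - 160/489 = -31363/68786 ≈ -0.45595)
V/Z(v(2, 3), K) = -31363/(68786*(-16 - 172*(-15) + 116*(-57))) = -31363/(68786*(-16 + 2580 - 6612)) = -31363/68786/(-4048) = -31363/68786*(-1/4048) = 31363/278445728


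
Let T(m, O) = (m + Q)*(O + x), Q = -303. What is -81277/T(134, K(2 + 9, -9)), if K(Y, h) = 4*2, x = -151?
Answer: -81277/24167 ≈ -3.3631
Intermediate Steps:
K(Y, h) = 8
T(m, O) = (-303 + m)*(-151 + O) (T(m, O) = (m - 303)*(O - 151) = (-303 + m)*(-151 + O))
-81277/T(134, K(2 + 9, -9)) = -81277/(45753 - 303*8 - 151*134 + 8*134) = -81277/(45753 - 2424 - 20234 + 1072) = -81277/24167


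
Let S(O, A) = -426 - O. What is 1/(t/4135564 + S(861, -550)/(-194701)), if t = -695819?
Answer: -61938342028/10011860327 ≈ -6.1865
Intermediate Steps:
1/(t/4135564 + S(861, -550)/(-194701)) = 1/(-695819/4135564 + (-426 - 1*861)/(-194701)) = 1/(-695819*1/4135564 + (-426 - 861)*(-1/194701)) = 1/(-695819/4135564 - 1287*(-1/194701)) = 1/(-695819/4135564 + 99/14977) = 1/(-10011860327/61938342028) = -61938342028/10011860327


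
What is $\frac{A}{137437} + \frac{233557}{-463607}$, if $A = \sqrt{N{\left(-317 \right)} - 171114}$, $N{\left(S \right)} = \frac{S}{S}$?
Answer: $- \frac{233557}{463607} + \frac{i \sqrt{171113}}{137437} \approx -0.50378 + 0.0030098 i$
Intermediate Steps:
$N{\left(S \right)} = 1$
$A = i \sqrt{171113}$ ($A = \sqrt{1 - 171114} = \sqrt{-171113} = i \sqrt{171113} \approx 413.66 i$)
$\frac{A}{137437} + \frac{233557}{-463607} = \frac{i \sqrt{171113}}{137437} + \frac{233557}{-463607} = i \sqrt{171113} \cdot \frac{1}{137437} + 233557 \left(- \frac{1}{463607}\right) = \frac{i \sqrt{171113}}{137437} - \frac{233557}{463607} = - \frac{233557}{463607} + \frac{i \sqrt{171113}}{137437}$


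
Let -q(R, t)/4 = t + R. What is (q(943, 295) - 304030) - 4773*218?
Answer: -1349496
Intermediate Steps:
q(R, t) = -4*R - 4*t (q(R, t) = -4*(t + R) = -4*(R + t) = -4*R - 4*t)
(q(943, 295) - 304030) - 4773*218 = ((-4*943 - 4*295) - 304030) - 4773*218 = ((-3772 - 1180) - 304030) - 1040514 = (-4952 - 304030) - 1040514 = -308982 - 1040514 = -1349496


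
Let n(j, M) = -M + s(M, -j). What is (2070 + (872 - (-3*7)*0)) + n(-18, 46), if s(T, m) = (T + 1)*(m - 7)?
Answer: 3413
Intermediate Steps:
s(T, m) = (1 + T)*(-7 + m)
n(j, M) = -7 - j - 8*M - M*j (n(j, M) = -M + (-7 - j - 7*M + M*(-j)) = -M + (-7 - j - 7*M - M*j) = -7 - j - 8*M - M*j)
(2070 + (872 - (-3*7)*0)) + n(-18, 46) = (2070 + (872 - (-3*7)*0)) + (-7 - 1*(-18) - 8*46 - 1*46*(-18)) = (2070 + (872 - (-21)*0)) + (-7 + 18 - 368 + 828) = (2070 + (872 - 1*0)) + 471 = (2070 + (872 + 0)) + 471 = (2070 + 872) + 471 = 2942 + 471 = 3413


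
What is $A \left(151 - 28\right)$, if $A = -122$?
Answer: $-15006$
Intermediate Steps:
$A \left(151 - 28\right) = - 122 \left(151 - 28\right) = \left(-122\right) 123 = -15006$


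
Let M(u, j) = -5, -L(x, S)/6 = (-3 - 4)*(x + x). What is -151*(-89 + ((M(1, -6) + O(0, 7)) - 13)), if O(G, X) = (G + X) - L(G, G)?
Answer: 15100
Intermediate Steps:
L(x, S) = 84*x (L(x, S) = -6*(-3 - 4)*(x + x) = -(-42)*2*x = -(-84)*x = 84*x)
O(G, X) = X - 83*G (O(G, X) = (G + X) - 84*G = X - 83*G)
-151*(-89 + ((M(1, -6) + O(0, 7)) - 13)) = -151*(-89 + ((-5 + (7 - 83*0)) - 13)) = -151*(-89 + ((-5 + (7 + 0)) - 13)) = -151*(-89 + ((-5 + 7) - 13)) = -151*(-89 + (2 - 13)) = -151*(-89 - 11) = -151*(-100) = 15100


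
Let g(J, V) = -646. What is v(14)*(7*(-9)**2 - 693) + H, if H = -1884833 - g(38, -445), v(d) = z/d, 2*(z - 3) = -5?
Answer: -3768383/2 ≈ -1.8842e+6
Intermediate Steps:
z = 1/2 (z = 3 + (1/2)*(-5) = 3 - 5/2 = 1/2 ≈ 0.50000)
v(d) = 1/(2*d)
H = -1884187 (H = -1884833 - 1*(-646) = -1884833 + 646 = -1884187)
v(14)*(7*(-9)**2 - 693) + H = ((1/2)/14)*(7*(-9)**2 - 693) - 1884187 = ((1/2)*(1/14))*(7*81 - 693) - 1884187 = (567 - 693)/28 - 1884187 = (1/28)*(-126) - 1884187 = -9/2 - 1884187 = -3768383/2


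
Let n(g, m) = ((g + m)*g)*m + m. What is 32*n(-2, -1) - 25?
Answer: -249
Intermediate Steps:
n(g, m) = m + g*m*(g + m) (n(g, m) = (g*(g + m))*m + m = g*m*(g + m) + m = m + g*m*(g + m))
32*n(-2, -1) - 25 = 32*(-(1 + (-2)² - 2*(-1))) - 25 = 32*(-(1 + 4 + 2)) - 25 = 32*(-1*7) - 25 = 32*(-7) - 25 = -224 - 25 = -249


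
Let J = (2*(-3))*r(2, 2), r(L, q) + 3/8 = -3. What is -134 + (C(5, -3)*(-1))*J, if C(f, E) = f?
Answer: -941/4 ≈ -235.25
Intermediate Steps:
r(L, q) = -27/8 (r(L, q) = -3/8 - 3 = -27/8)
J = 81/4 (J = (2*(-3))*(-27/8) = -6*(-27/8) = 81/4 ≈ 20.250)
-134 + (C(5, -3)*(-1))*J = -134 + (5*(-1))*(81/4) = -134 - 5*81/4 = -134 - 405/4 = -941/4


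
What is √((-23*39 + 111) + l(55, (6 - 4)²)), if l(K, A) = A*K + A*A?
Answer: 5*I*√22 ≈ 23.452*I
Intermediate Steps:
l(K, A) = A² + A*K (l(K, A) = A*K + A² = A² + A*K)
√((-23*39 + 111) + l(55, (6 - 4)²)) = √((-23*39 + 111) + (6 - 4)²*((6 - 4)² + 55)) = √((-897 + 111) + 2²*(2² + 55)) = √(-786 + 4*(4 + 55)) = √(-786 + 4*59) = √(-786 + 236) = √(-550) = 5*I*√22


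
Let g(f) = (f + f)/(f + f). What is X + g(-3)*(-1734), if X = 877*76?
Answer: 64918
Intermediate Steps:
X = 66652
g(f) = 1 (g(f) = (2*f)/((2*f)) = (2*f)*(1/(2*f)) = 1)
X + g(-3)*(-1734) = 66652 + 1*(-1734) = 66652 - 1734 = 64918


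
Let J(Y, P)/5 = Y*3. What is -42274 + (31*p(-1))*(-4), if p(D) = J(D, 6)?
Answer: -40414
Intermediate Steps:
J(Y, P) = 15*Y (J(Y, P) = 5*(Y*3) = 5*(3*Y) = 15*Y)
p(D) = 15*D
-42274 + (31*p(-1))*(-4) = -42274 + (31*(15*(-1)))*(-4) = -42274 + (31*(-15))*(-4) = -42274 - 465*(-4) = -42274 + 1860 = -40414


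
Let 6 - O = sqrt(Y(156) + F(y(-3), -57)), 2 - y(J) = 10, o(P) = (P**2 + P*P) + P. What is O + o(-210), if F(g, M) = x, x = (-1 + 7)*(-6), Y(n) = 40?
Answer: 87994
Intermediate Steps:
o(P) = P + 2*P**2 (o(P) = (P**2 + P**2) + P = 2*P**2 + P = P + 2*P**2)
y(J) = -8 (y(J) = 2 - 1*10 = 2 - 10 = -8)
x = -36 (x = 6*(-6) = -36)
F(g, M) = -36
O = 4 (O = 6 - sqrt(40 - 36) = 6 - sqrt(4) = 6 - 1*2 = 6 - 2 = 4)
O + o(-210) = 4 - 210*(1 + 2*(-210)) = 4 - 210*(1 - 420) = 4 - 210*(-419) = 4 + 87990 = 87994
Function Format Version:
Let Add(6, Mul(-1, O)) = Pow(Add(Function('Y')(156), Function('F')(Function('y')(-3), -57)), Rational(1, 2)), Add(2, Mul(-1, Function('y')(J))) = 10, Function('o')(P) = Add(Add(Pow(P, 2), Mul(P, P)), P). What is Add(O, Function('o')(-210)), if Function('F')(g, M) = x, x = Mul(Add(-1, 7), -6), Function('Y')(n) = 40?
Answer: 87994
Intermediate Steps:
Function('o')(P) = Add(P, Mul(2, Pow(P, 2))) (Function('o')(P) = Add(Add(Pow(P, 2), Pow(P, 2)), P) = Add(Mul(2, Pow(P, 2)), P) = Add(P, Mul(2, Pow(P, 2))))
Function('y')(J) = -8 (Function('y')(J) = Add(2, Mul(-1, 10)) = Add(2, -10) = -8)
x = -36 (x = Mul(6, -6) = -36)
Function('F')(g, M) = -36
O = 4 (O = Add(6, Mul(-1, Pow(Add(40, -36), Rational(1, 2)))) = Add(6, Mul(-1, Pow(4, Rational(1, 2)))) = Add(6, Mul(-1, 2)) = Add(6, -2) = 4)
Add(O, Function('o')(-210)) = Add(4, Mul(-210, Add(1, Mul(2, -210)))) = Add(4, Mul(-210, Add(1, -420))) = Add(4, Mul(-210, -419)) = Add(4, 87990) = 87994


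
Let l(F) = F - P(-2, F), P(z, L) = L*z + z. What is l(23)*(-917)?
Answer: -65107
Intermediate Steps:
P(z, L) = z + L*z
l(F) = 2 + 3*F (l(F) = F - (-2)*(1 + F) = F - (-2 - 2*F) = F + (2 + 2*F) = 2 + 3*F)
l(23)*(-917) = (2 + 3*23)*(-917) = (2 + 69)*(-917) = 71*(-917) = -65107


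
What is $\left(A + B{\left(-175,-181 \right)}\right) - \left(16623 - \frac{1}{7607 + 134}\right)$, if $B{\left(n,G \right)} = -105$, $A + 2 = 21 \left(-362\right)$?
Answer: $- \frac{188354011}{7741} \approx -24332.0$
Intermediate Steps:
$A = -7604$ ($A = -2 + 21 \left(-362\right) = -2 - 7602 = -7604$)
$\left(A + B{\left(-175,-181 \right)}\right) - \left(16623 - \frac{1}{7607 + 134}\right) = \left(-7604 - 105\right) - \left(16623 - \frac{1}{7607 + 134}\right) = -7709 - \left(16623 - \frac{1}{7741}\right) = -7709 + \left(\frac{1}{7741} - 16623\right) = -7709 - \frac{128678642}{7741} = - \frac{188354011}{7741}$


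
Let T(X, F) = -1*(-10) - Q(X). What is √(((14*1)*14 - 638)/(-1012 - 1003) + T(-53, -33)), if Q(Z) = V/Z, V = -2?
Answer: √687119030/8215 ≈ 3.1909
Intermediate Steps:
Q(Z) = -2/Z
T(X, F) = 10 + 2/X (T(X, F) = -1*(-10) - (-2)/X = 10 + 2/X)
√(((14*1)*14 - 638)/(-1012 - 1003) + T(-53, -33)) = √(((14*1)*14 - 638)/(-1012 - 1003) + (10 + 2/(-53))) = √((14*14 - 638)/(-2015) + (10 + 2*(-1/53))) = √((196 - 638)*(-1/2015) + (10 - 2/53)) = √(-442*(-1/2015) + 528/53) = √(34/155 + 528/53) = √(83642/8215) = √687119030/8215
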